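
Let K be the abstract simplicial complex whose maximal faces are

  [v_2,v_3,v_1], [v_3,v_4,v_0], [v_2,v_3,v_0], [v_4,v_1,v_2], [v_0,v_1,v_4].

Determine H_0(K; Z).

Fix the vertex order v_0 < v_1 < v_2 < v_3 < v_4 and write every simplex with vertices in increasing order. Then dim K = 2 and the simplices of K are:

  0-simplices (5): [v_0], [v_1], [v_2], [v_3], [v_4]
  1-simplices (10): [v_0,v_1], [v_0,v_2], [v_0,v_3], [v_0,v_4], [v_1,v_2], [v_1,v_3], [v_1,v_4], [v_2,v_3], [v_2,v_4], [v_3,v_4]
  2-simplices (5): [v_0,v_1,v_4], [v_0,v_2,v_3], [v_0,v_3,v_4], [v_1,v_2,v_3], [v_1,v_2,v_4]

giving chain groups C_0 ≅ Z^5, C_1 ≅ Z^10, C_2 ≅ Z^5.

The boundary map ∂_1: C_1 → C_0 is given by ∂[p,q] = [q] − [p].
As a 5×10 matrix over Z this has rank 4, with invariant factors (1,1,1,1).

∂_2: C_2 → C_1 sends each 2-simplex [p,q,r] to [q,r] − [p,r] + [p,q]. For instance
  ∂[v_1,v_2,v_4] = [v_2,v_4] − [v_1,v_4] + [v_1,v_2],
  ∂[v_1,v_2,v_3] = [v_2,v_3] − [v_1,v_3] + [v_1,v_2].
The 10×5 boundary matrix has rank 5 and Smith normal form diag(1,1,1,1,1).

Computing H_k = (kernel of ∂_k) / (image of ∂_{k+1}):

  H_0: rank C_0 − rank ∂_1 = 5 − 4 = 1, and the invariant factors of ∂_1 are all 1, so H_0 ≅ Z.

(K is a triangulation of the Möbius band.)

H_0 ≅ Z.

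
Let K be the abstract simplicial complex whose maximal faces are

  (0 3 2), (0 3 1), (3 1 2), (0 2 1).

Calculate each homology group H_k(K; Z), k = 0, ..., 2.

H_0 = Z,  H_1 = 0,  H_2 = Z.

Take the total order 0 < 1 < 2 < 3 on the vertex set. Then K (dimension 2) consists of the simplices:

  0-simplices (4): [0], [1], [2], [3]
  1-simplices (6): [0,1], [0,2], [0,3], [1,2], [1,3], [2,3]
  2-simplices (4): [0,1,2], [0,1,3], [0,2,3], [1,2,3]

Hence C_0 ≅ Z^4, C_1 ≅ Z^6, C_2 ≅ Z^4.

Boundary ∂_1: C_1 → C_0 is given by ∂[p,q] = [q] − [p].
As a 4×6 matrix over Z this has rank 3, with invariant factors (1,1,1).

The boundary map ∂_2: C_2 → C_1 acts by ∂[p,q,r] = [q,r] − [p,r] + [p,q]. For instance
  ∂[0,1,2] = [1,2] − [0,2] + [0,1],
  ∂[1,2,3] = [2,3] − [1,3] + [1,2].
The resulting 6×4 matrix has rank 3, and its Smith normal form has invariant factors (1,1,1).

Reading off H_k = ker ∂_k / im ∂_{k+1}:

  H_0: rank C_0 − rank ∂_1 = 4 − 3 = 1, and the invariant factors of ∂_1 are all 1, so H_0 = Z.
  H_1: rank ker ∂_1 − rank ∂_2 = (6 − 3) − 3 = 0, and the invariant factors of ∂_2 are all 1, so H_1 = 0.
  H_2: rank ker ∂_2 − rank ∂_3 = (4 − 3) − 0 = 1, and there is no ∂_3, so H_2 = Z.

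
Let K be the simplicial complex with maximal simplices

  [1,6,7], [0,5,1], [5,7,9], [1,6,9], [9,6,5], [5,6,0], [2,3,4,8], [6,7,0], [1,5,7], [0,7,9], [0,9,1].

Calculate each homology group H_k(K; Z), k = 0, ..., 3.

H_0 = Z^2,  H_1 = Z/2Z,  H_2 = 0,  H_3 = 0.

Take the total order 0 < 1 < 2 < 3 < 4 < 5 < 6 < 7 < 8 < 9 on the vertex set. Then K (dimension 3) consists of the simplices:

  0-simplices (10): [0], [1], [2], [3], [4], [5], [6], [7], [8], [9]
  1-simplices (21): [0,1], [0,5], [0,6], [0,7], [0,9], [1,5], [1,6], [1,7], [1,9], [2,3], [2,4], [2,8], [3,4], [3,8], [4,8], [5,6], [5,7], [5,9], [6,7], [6,9], [7,9]
  2-simplices (14): [0,1,5], [0,1,9], [0,5,6], [0,6,7], [0,7,9], [1,5,7], [1,6,7], [1,6,9], [2,3,4], [2,3,8], [2,4,8], [3,4,8], [5,6,9], [5,7,9]
  3-simplices (1): [2,3,4,8]

so the chain groups are C_0 ≅ Z^10, C_1 ≅ Z^21, C_2 ≅ Z^14, C_3 ≅ Z^1.

∂_1: C_1 → C_0 sends each edge [p,q] (with p < q) to q − p. For instance
  ∂[6,7] = [7] − [6].
This gives a 10×21 integer matrix of rank 8; reducing to Smith normal form yields diagonal entries (1,1,1,1,1,1,1,1).

The boundary map ∂_2: C_2 → C_1 acts by ∂[p,q,r] = [q,r] − [p,r] + [p,q]. For instance
  ∂[0,1,5] = [1,5] − [0,5] + [0,1],
  ∂[1,6,9] = [6,9] − [1,9] + [1,6].
The resulting 21×14 matrix has rank 13, and its Smith normal form has invariant factors (1,1,1,1,1,1,1,1,1,1,1,1,2).

Boundary ∂_3: C_3 → C_2 sends each 3-simplex σ to the alternating sum Σ_i (−1)^i (σ with its i-th vertex removed). For instance
  ∂[2,3,4,8] = [3,4,8] − [2,4,8] + [2,3,8] − [2,3,4].
The 14×1 boundary matrix has rank 1 and Smith normal form diag(1).

From H_k ≅ ker(∂_k) / im(∂_{k+1}) we obtain:

  H_0: rank C_0 − rank ∂_1 = 10 − 8 = 2, and the invariant factors of ∂_1 are all 1, so H_0 ≅ Z^2.
  H_1: rank ker ∂_1 − rank ∂_2 = (21 − 8) − 13 = 0, and ∂_2 has invariant factor 2 > 1, so H_1 ≅ Z/2Z.
  H_2: rank ker ∂_2 − rank ∂_3 = (14 − 13) − 1 = 0, and the invariant factors of ∂_3 are all 1, so H_2 ≅ 0.
  H_3: rank ker ∂_3 − rank ∂_4 = (1 − 1) − 0 = 0, and there is no ∂_4, so H_3 ≅ 0.

(K is a triangulation of the disjoint union of the real projective plane RP^2 and the 3-simplex.)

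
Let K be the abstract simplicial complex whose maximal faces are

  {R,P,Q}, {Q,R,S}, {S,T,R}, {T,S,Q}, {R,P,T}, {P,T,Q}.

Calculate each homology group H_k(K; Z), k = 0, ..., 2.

Order the vertices as P < Q < R < S < T. Listing each simplex with vertices in this order, K has dimension 2 with simplices:

  0-simplices (5): P, Q, R, S, T
  1-simplices (9): PQ, PR, PT, QR, QS, QT, RS, RT, ST
  2-simplices (6): PQR, PQT, PRT, QRS, QST, RST

Hence C_0 ≅ Z^5, C_1 ≅ Z^9, C_2 ≅ Z^6.

Boundary ∂_1: C_1 → C_0 is given by ∂[p,q] = [q] − [p].
The resulting 5×9 matrix has rank 4, and its Smith normal form has invariant factors (1,1,1,1).

Boundary ∂_2: C_2 → C_1 acts by ∂[p,q,r] = [q,r] − [p,r] + [p,q]. For instance
  ∂PQT = QT − PT + PQ,
  ∂PRT = RT − PT + PR.
As a 9×6 matrix over Z this has rank 5, with invariant factors (1,1,1,1,1).

From H_k ≅ ker(∂_k) / im(∂_{k+1}) we obtain:

  H_0: rank C_0 − rank ∂_1 = 5 − 4 = 1, and the invariant factors of ∂_1 are all 1, so H_0 ≅ Z.
  H_1: rank ker ∂_1 − rank ∂_2 = (9 − 4) − 5 = 0, and the invariant factors of ∂_2 are all 1, so H_1 ≅ 0.
  H_2: rank ker ∂_2 − rank ∂_3 = (6 − 5) − 0 = 1, and there is no ∂_3, so H_2 ≅ Z.

H_0 = Z,  H_1 = 0,  H_2 = Z.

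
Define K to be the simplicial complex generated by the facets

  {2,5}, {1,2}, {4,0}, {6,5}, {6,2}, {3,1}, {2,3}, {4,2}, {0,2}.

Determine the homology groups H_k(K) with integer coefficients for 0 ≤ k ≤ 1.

H_0 = Z,  H_1 = Z^3.

Take the total order 0 < 1 < 2 < 3 < 4 < 5 < 6 on the vertex set. Then K (dimension 1) consists of the simplices:

  0-simplices (7): [0], [1], [2], [3], [4], [5], [6]
  1-simplices (9): [0,2], [0,4], [1,2], [1,3], [2,3], [2,4], [2,5], [2,6], [5,6]

so the chain groups are C_0 ≅ Z^7, C_1 ≅ Z^9.

Boundary ∂_1: C_1 → C_0 maps an edge to its endpoints' difference, ∂[p,q] = q − p. For instance
  ∂[1,3] = [3] − [1].
This gives a 7×9 integer matrix of rank 6; reducing to Smith normal form yields diagonal entries (1,1,1,1,1,1).

Now H_k = ker ∂_k / im ∂_{k+1}, so:

  H_0: rank C_0 − rank ∂_1 = 7 − 6 = 1, and the invariant factors of ∂_1 are all 1, so H_0 = Z.
  H_1: rank ker ∂_1 − rank ∂_2 = (9 − 6) − 0 = 3, and there is no ∂_2, so H_1 = Z^3.

As a check, the Euler characteristic is 7 − 9 = -2, which agrees with 1 − 3 = -2.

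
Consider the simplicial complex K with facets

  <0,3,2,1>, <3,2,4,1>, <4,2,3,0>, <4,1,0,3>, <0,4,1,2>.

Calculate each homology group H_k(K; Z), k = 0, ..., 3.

K has 5 vertices, 10 edges, 10 triangles, 5 3-simplices.
rank ∂_0 = 0, rank ∂_1 = 4 ⇒ b_0 = 5 − 0 − 4 = 1; all invariant factors of ∂_1 are 1 so no torsion. So H_0 ≅ Z.
rank ∂_1 = 4, rank ∂_2 = 6 ⇒ b_1 = 10 − 4 − 6 = 0; all invariant factors of ∂_2 are 1 so no torsion. So H_1 ≅ 0.
rank ∂_2 = 6, rank ∂_3 = 4 ⇒ b_2 = 10 − 6 − 4 = 0; all invariant factors of ∂_3 are 1 so no torsion. So H_2 ≅ 0.
rank ∂_3 = 4, rank ∂_4 = 0 ⇒ b_3 = 5 − 4 − 0 = 1. So H_3 ≅ Z.

H_0 ≅ Z,  H_1 = 0,  H_2 = 0,  H_3 ≅ Z.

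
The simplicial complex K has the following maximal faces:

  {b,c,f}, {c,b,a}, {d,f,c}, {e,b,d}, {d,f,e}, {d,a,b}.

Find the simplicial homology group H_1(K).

H_1 ≅ Z.

We work with the vertex ordering a < b < c < d < e < f. The simplices of K, each written with vertices in increasing order, are:

  0-simplices (6): a, b, c, d, e, f
  1-simplices (12): ab, ac, ad, bc, bd, be, bf, cd, cf, de, df, ef
  2-simplices (6): abc, abd, bcf, bde, cdf, def

Hence C_0 ≅ Z^6, C_1 ≅ Z^12, C_2 ≅ Z^6.

Boundary ∂_1: C_1 → C_0 is given by ∂[p,q] = [q] − [p]. For instance
  ∂be = e − b.
The resulting 6×12 matrix has rank 5, and its Smith normal form has invariant factors (1,1,1,1,1).

Boundary ∂_2: C_2 → C_1 acts by ∂[p,q,r] = [q,r] − [p,r] + [p,q]. For instance
  ∂def = ef − df + de,
  ∂abc = bc − ac + ab.
The resulting 12×6 matrix has rank 6, and its Smith normal form has invariant factors (1,1,1,1,1,1).

Computing H_k = (kernel of ∂_k) / (image of ∂_{k+1}):

  H_1: rank ker ∂_1 − rank ∂_2 = (12 − 5) − 6 = 1, and the invariant factors of ∂_2 are all 1, so H_1 ≅ Z.

(K is a triangulation of the cylinder S^1 x I.)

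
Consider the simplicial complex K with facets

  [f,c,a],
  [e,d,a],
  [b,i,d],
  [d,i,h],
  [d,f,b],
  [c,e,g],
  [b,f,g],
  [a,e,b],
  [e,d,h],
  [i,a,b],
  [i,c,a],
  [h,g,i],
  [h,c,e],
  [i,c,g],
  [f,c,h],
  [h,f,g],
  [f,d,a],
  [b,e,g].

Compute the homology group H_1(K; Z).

Fix the vertex order a < b < c < d < e < f < g < h < i and write every simplex with vertices in increasing order. Then dim K = 2 and the simplices of K are:

  0-simplices (9): a, b, c, d, e, f, g, h, i
  1-simplices (27): ab, ac, ad, ae, af, ai, bd, be, bf, bg, bi, ce, cf, cg, ch, ci, de, df, dh, di, eg, eh, fg, fh, gh, gi, hi
  2-simplices (18): abe, abi, acf, aci, ade, adf, bdf, bdi, beg, bfg, ceg, ceh, cfh, cgi, deh, dhi, fgh, ghi

giving chain groups C_0 ≅ Z^9, C_1 ≅ Z^27, C_2 ≅ Z^18.

The boundary map ∂_1: C_1 → C_0 maps an edge to its endpoints' difference, ∂[p,q] = q − p.
The resulting 9×27 matrix has rank 8, and its Smith normal form has invariant factors (1,1,1,1,1,1,1,1).

Boundary ∂_2: C_2 → C_1 acts by ∂[p,q,r] = [q,r] − [p,r] + [p,q]. For instance
  ∂abe = be − ae + ab,
  ∂acf = cf − af + ac.
The resulting 27×18 matrix has rank 18, and its Smith normal form has invariant factors (1,1,1,1,1,1,1,1,1,1,1,1,1,1,1,1,1,2).

From H_k ≅ ker(∂_k) / im(∂_{k+1}) we obtain:

  H_1: rank ker ∂_1 − rank ∂_2 = (27 − 8) − 18 = 1, and ∂_2 has invariant factor 2 > 1, so H_1 = Z × Z/2.

H_1 ≅ Z × Z/2.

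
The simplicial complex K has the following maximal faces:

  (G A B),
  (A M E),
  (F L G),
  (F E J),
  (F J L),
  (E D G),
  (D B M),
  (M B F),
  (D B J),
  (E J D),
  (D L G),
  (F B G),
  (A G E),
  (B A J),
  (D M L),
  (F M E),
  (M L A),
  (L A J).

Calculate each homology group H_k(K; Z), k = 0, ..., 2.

H_0 ≅ Z,  H_1 ≅ Z^2,  H_2 ≅ Z.

Order the vertices as A < B < D < E < F < G < J < L < M. Listing each simplex with vertices in this order, K has dimension 2 with simplices:

  0-simplices (9): A, B, D, E, F, G, J, L, M
  1-simplices (27): AB, AE, AG, AJ, AL, AM, BD, BF, BG, BJ, BM, DE, DG, DJ, DL, DM, EF, EG, EJ, EM, FG, FJ, FL, FM, GL, JL, LM
  2-simplices (18): ABG, ABJ, AEG, AEM, AJL, ALM, BDJ, BDM, BFG, BFM, DEG, DEJ, DGL, DLM, EFJ, EFM, FGL, FJL

giving chain groups C_0 ≅ Z^9, C_1 ≅ Z^27, C_2 ≅ Z^18.

Boundary ∂_1: C_1 → C_0 is given by ∂[p,q] = [q] − [p].
As a 9×27 matrix over Z this has rank 8, with invariant factors (1,1,1,1,1,1,1,1).

Boundary ∂_2: C_2 → C_1 acts by ∂[p,q,r] = [q,r] − [p,r] + [p,q]. For instance
  ∂ABG = BG − AG + AB,
  ∂FJL = JL − FL + FJ.
The resulting 27×18 matrix has rank 17, and its Smith normal form has invariant factors (1,1,1,1,1,1,1,1,1,1,1,1,1,1,1,1,1).

Now H_k = ker ∂_k / im ∂_{k+1}, so:

  H_0: rank C_0 − rank ∂_1 = 9 − 8 = 1, and the invariant factors of ∂_1 are all 1, so H_0 ≅ Z.
  H_1: rank ker ∂_1 − rank ∂_2 = (27 − 8) − 17 = 2, and the invariant factors of ∂_2 are all 1, so H_1 ≅ Z^2.
  H_2: rank ker ∂_2 − rank ∂_3 = (18 − 17) − 0 = 1, and there is no ∂_3, so H_2 ≅ Z.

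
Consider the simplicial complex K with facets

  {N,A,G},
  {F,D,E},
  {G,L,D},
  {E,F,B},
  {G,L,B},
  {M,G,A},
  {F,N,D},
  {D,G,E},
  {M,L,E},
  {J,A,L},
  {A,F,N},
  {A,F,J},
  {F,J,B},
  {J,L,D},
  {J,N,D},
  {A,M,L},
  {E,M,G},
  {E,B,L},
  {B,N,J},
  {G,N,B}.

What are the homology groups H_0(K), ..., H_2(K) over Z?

H_0 = Z,  H_1 = Z ⊕ Z_2,  H_2 = 0.

Take the total order A < B < D < E < F < G < J < L < M < N on the vertex set. Then K (dimension 2) consists of the simplices:

  0-simplices (10): A, B, D, E, F, G, J, L, M, N
  1-simplices (30): AF, AG, AJ, AL, AM, AN, BE, BF, BG, BJ, BL, BN, DE, DF, DG, DJ, DL, DN, EF, EG, EL, EM, FJ, FN, GL, GM, GN, JL, JN, LM
  2-simplices (20): AFJ, AFN, AGM, AGN, AJL, ALM, BEF, BEL, BFJ, BGL, BGN, BJN, DEF, DEG, DFN, DGL, DJL, DJN, EGM, ELM

Hence C_0 ≅ Z^10, C_1 ≅ Z^30, C_2 ≅ Z^20.

Boundary ∂_1: C_1 → C_0 sends each edge [p,q] (with p < q) to q − p. For instance
  ∂EL = L − E.
The resulting 10×30 matrix has rank 9, and its Smith normal form has invariant factors (1,1,1,1,1,1,1,1,1).

∂_2: C_2 → C_1 acts by ∂[p,q,r] = [q,r] − [p,r] + [p,q]. For instance
  ∂DJN = JN − DN + DJ,
  ∂BEF = EF − BF + BE.
As a 30×20 matrix over Z this has rank 20, with invariant factors (1,1,1,1,1,1,1,1,1,1,1,1,1,1,1,1,1,1,1,2).

Now H_k = ker ∂_k / im ∂_{k+1}, so:

  H_0: rank C_0 − rank ∂_1 = 10 − 9 = 1, and the invariant factors of ∂_1 are all 1, so H_0 ≅ Z.
  H_1: rank ker ∂_1 − rank ∂_2 = (30 − 9) − 20 = 1, and ∂_2 has invariant factor 2 > 1, so H_1 ≅ Z ⊕ Z_2.
  H_2: rank ker ∂_2 − rank ∂_3 = (20 − 20) − 0 = 0, and there is no ∂_3, so H_2 ≅ 0.

As a check, the Euler characteristic is 10 − 30 + 20 = 0, which agrees with 1 − 1 + 0 = 0.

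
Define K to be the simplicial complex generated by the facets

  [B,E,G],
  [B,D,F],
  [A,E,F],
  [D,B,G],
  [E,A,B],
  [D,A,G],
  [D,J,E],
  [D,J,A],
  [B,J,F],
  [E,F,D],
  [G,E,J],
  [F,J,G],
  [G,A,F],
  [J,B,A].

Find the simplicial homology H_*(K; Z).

Order the vertices as A < B < D < E < F < G < J. Listing each simplex with vertices in this order, K has dimension 2 with simplices:

  0-simplices (7): A, B, D, E, F, G, J
  1-simplices (21): AB, AD, AE, AF, AG, AJ, BD, BE, BF, BG, BJ, DE, DF, DG, DJ, EF, EG, EJ, FG, FJ, GJ
  2-simplices (14): ABE, ABJ, ADG, ADJ, AEF, AFG, BDF, BDG, BEG, BFJ, DEF, DEJ, EGJ, FGJ

giving chain groups C_0 ≅ Z^7, C_1 ≅ Z^21, C_2 ≅ Z^14.

Boundary ∂_1: C_1 → C_0 is given by ∂[p,q] = [q] − [p]. For instance
  ∂DJ = J − D.
The resulting 7×21 matrix has rank 6, and its Smith normal form has invariant factors (1,1,1,1,1,1).

∂_2: C_2 → C_1 acts by ∂[p,q,r] = [q,r] − [p,r] + [p,q]. For instance
  ∂ABE = BE − AE + AB,
  ∂ADG = DG − AG + AD.
The 21×14 boundary matrix has rank 13 and Smith normal form diag(1,1,1,1,1,1,1,1,1,1,1,1,1).

Reading off H_k = ker ∂_k / im ∂_{k+1}:

  H_0: rank C_0 − rank ∂_1 = 7 − 6 = 1, and the invariant factors of ∂_1 are all 1, so H_0 ≅ Z.
  H_1: rank ker ∂_1 − rank ∂_2 = (21 − 6) − 13 = 2, and the invariant factors of ∂_2 are all 1, so H_1 ≅ Z^2.
  H_2: rank ker ∂_2 − rank ∂_3 = (14 − 13) − 0 = 1, and there is no ∂_3, so H_2 ≅ Z.

H_0 ≅ Z,  H_1 ≅ Z^2,  H_2 ≅ Z.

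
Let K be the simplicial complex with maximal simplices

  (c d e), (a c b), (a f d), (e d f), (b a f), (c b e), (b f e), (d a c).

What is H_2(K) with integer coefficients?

Take the total order a < b < c < d < e < f on the vertex set. Then K (dimension 2) consists of the simplices:

  0-simplices (6): a, b, c, d, e, f
  1-simplices (12): ab, ac, ad, af, bc, be, bf, cd, ce, de, df, ef
  2-simplices (8): abc, abf, acd, adf, bce, bef, cde, def

so the chain groups are C_0 ≅ Z^6, C_1 ≅ Z^12, C_2 ≅ Z^8.

Boundary ∂_1: C_1 → C_0 sends each edge [p,q] (with p < q) to q − p.
The 6×12 boundary matrix has rank 5 and Smith normal form diag(1,1,1,1,1).

The boundary map ∂_2: C_2 → C_1 sends each 2-simplex [p,q,r] to [q,r] − [p,r] + [p,q]. For instance
  ∂abc = bc − ac + ab,
  ∂abf = bf − af + ab.
This gives a 12×8 integer matrix of rank 7; reducing to Smith normal form yields diagonal entries (1,1,1,1,1,1,1).

Computing H_k = (kernel of ∂_k) / (image of ∂_{k+1}):

  H_2: rank ker ∂_2 − rank ∂_3 = (8 − 7) − 0 = 1, and there is no ∂_3, so H_2 = Z.

H_2 ≅ Z.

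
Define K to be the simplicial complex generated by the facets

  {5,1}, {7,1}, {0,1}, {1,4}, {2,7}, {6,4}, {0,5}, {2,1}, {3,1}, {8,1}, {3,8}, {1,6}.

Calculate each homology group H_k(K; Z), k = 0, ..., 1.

H_0 = Z,  H_1 = Z^4.

Fix the vertex order 0 < 1 < 2 < 3 < 4 < 5 < 6 < 7 < 8 and write every simplex with vertices in increasing order. Then dim K = 1 and the simplices of K are:

  0-simplices (9): [0], [1], [2], [3], [4], [5], [6], [7], [8]
  1-simplices (12): [0,1], [0,5], [1,2], [1,3], [1,4], [1,5], [1,6], [1,7], [1,8], [2,7], [3,8], [4,6]

giving chain groups C_0 ≅ Z^9, C_1 ≅ Z^12.

Boundary ∂_1: C_1 → C_0 sends each edge [p,q] (with p < q) to q − p. For instance
  ∂[0,1] = [1] − [0].
The 9×12 boundary matrix has rank 8 and Smith normal form diag(1,1,1,1,1,1,1,1).

From H_k ≅ ker(∂_k) / im(∂_{k+1}) we obtain:

  H_0: rank C_0 − rank ∂_1 = 9 − 8 = 1, and the invariant factors of ∂_1 are all 1, so H_0 ≅ Z.
  H_1: rank ker ∂_1 − rank ∂_2 = (12 − 8) − 0 = 4, and there is no ∂_2, so H_1 ≅ Z^4.

As a check, the Euler characteristic is 9 − 12 = -3, which agrees with 1 − 4 = -3.
(K is a triangulation of a wedge of 4 circles.)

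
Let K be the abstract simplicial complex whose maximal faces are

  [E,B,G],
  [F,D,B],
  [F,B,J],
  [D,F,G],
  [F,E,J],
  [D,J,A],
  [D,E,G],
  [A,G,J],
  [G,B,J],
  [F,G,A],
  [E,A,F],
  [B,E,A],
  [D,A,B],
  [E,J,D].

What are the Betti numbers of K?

Fix the vertex order A < B < D < E < F < G < J and write every simplex with vertices in increasing order. Then dim K = 2 and the simplices of K are:

  0-simplices (7): A, B, D, E, F, G, J
  1-simplices (21): AB, AD, AE, AF, AG, AJ, BD, BE, BF, BG, BJ, DE, DF, DG, DJ, EF, EG, EJ, FG, FJ, GJ
  2-simplices (14): ABD, ABE, ADJ, AEF, AFG, AGJ, BDF, BEG, BFJ, BGJ, DEG, DEJ, DFG, EFJ

so the chain groups are C_0 ≅ Z^7, C_1 ≅ Z^21, C_2 ≅ Z^14.

Boundary ∂_1: C_1 → C_0 maps an edge to its endpoints' difference, ∂[p,q] = q − p.
This gives a 7×21 integer matrix of rank 6; reducing to Smith normal form yields diagonal entries (1,1,1,1,1,1).

∂_2: C_2 → C_1 acts by ∂[p,q,r] = [q,r] − [p,r] + [p,q]. For instance
  ∂BEG = EG − BG + BE,
  ∂ADJ = DJ − AJ + AD.
As a 21×14 matrix over Z this has rank 13, with invariant factors (1,1,1,1,1,1,1,1,1,1,1,1,1).

Now H_k = ker ∂_k / im ∂_{k+1}, so:

  H_0: rank C_0 − rank ∂_1 = 7 − 6 = 1, and the invariant factors of ∂_1 are all 1, so H_0 ≅ Z.
  H_1: rank ker ∂_1 − rank ∂_2 = (21 − 6) − 13 = 2, and the invariant factors of ∂_2 are all 1, so H_1 ≅ Z^2.
  H_2: rank ker ∂_2 − rank ∂_3 = (14 − 13) − 0 = 1, and there is no ∂_3, so H_2 ≅ Z.

Hence the Betti numbers are b_0 = 1, b_1 = 2, b_2 = 1.

b_0 = 1, b_1 = 2, b_2 = 1.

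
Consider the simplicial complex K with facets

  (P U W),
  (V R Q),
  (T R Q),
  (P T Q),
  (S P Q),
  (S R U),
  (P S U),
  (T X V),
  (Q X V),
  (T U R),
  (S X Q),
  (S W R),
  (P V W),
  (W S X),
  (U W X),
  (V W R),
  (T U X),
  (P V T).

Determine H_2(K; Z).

H_2 = 0.

Take the total order P < Q < R < S < T < U < V < W < X on the vertex set. Then K (dimension 2) consists of the simplices:

  0-simplices (9): P, Q, R, S, T, U, V, W, X
  1-simplices (27): PQ, PS, PT, PU, PV, PW, QR, QS, QT, QV, QX, RS, RT, RU, RV, RW, SU, SW, SX, TU, TV, TX, UW, UX, VW, VX, WX
  2-simplices (18): PQS, PQT, PSU, PTV, PUW, PVW, QRT, QRV, QSX, QVX, RSU, RSW, RTU, RVW, SWX, TUX, TVX, UWX

giving chain groups C_0 ≅ Z^9, C_1 ≅ Z^27, C_2 ≅ Z^18.

∂_1: C_1 → C_0 maps an edge to its endpoints' difference, ∂[p,q] = q − p. For instance
  ∂UW = W − U.
This gives a 9×27 integer matrix of rank 8; reducing to Smith normal form yields diagonal entries (1,1,1,1,1,1,1,1).

∂_2: C_2 → C_1 acts by ∂[p,q,r] = [q,r] − [p,r] + [p,q]. For instance
  ∂QVX = VX − QX + QV,
  ∂PTV = TV − PV + PT.
The 27×18 boundary matrix has rank 18 and Smith normal form diag(1,1,1,1,1,1,1,1,1,1,1,1,1,1,1,1,1,2).

Reading off H_k = ker ∂_k / im ∂_{k+1}:

  H_2: rank ker ∂_2 − rank ∂_3 = (18 − 18) − 0 = 0, and there is no ∂_3, so H_2 = 0.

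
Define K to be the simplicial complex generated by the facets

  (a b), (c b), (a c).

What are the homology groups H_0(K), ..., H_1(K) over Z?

H_0 ≅ Z,  H_1 ≅ Z.

Take the total order a < b < c on the vertex set. Then K (dimension 1) consists of the simplices:

  0-simplices (3): a, b, c
  1-simplices (3): ab, ac, bc

giving chain groups C_0 ≅ Z^3, C_1 ≅ Z^3.

∂_1: C_1 → C_0 sends each edge [p,q] (with p < q) to q − p.
As a 3×3 matrix over Z this has rank 2, with invariant factors (1,1).

Reading off H_k = ker ∂_k / im ∂_{k+1}:

  H_0: rank C_0 − rank ∂_1 = 3 − 2 = 1, and the invariant factors of ∂_1 are all 1, so H_0 = Z.
  H_1: rank ker ∂_1 − rank ∂_2 = (3 − 2) − 0 = 1, and there is no ∂_2, so H_1 = Z.

As a check, the Euler characteristic is 3 − 3 = 0, which agrees with 1 − 1 = 0.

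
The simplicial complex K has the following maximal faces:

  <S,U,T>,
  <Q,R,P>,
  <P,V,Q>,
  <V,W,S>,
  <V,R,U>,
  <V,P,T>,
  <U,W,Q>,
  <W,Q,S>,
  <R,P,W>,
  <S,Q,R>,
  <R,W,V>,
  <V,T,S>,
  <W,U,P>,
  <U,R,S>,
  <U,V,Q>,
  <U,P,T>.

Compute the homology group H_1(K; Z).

Fix the vertex order P < Q < R < S < T < U < V < W and write every simplex with vertices in increasing order. Then dim K = 2 and the simplices of K are:

  0-simplices (8): P, Q, R, S, T, U, V, W
  1-simplices (24): PQ, PR, PT, PU, PV, PW, QR, QS, QU, QV, QW, RS, RU, RV, RW, ST, SU, SV, SW, TU, TV, UV, UW, VW
  2-simplices (16): PQR, PQV, PRW, PTU, PTV, PUW, QRS, QSW, QUV, QUW, RSU, RUV, RVW, STU, STV, SVW

giving chain groups C_0 ≅ Z^8, C_1 ≅ Z^24, C_2 ≅ Z^16.

∂_1: C_1 → C_0 maps an edge to its endpoints' difference, ∂[p,q] = q − p. For instance
  ∂PU = U − P.
As a 8×24 matrix over Z this has rank 7, with invariant factors (1,1,1,1,1,1,1).

Boundary ∂_2: C_2 → C_1 sends each 2-simplex [p,q,r] to [q,r] − [p,r] + [p,q]. For instance
  ∂PUW = UW − PW + PU,
  ∂PTV = TV − PV + PT.
The 24×16 boundary matrix has rank 15 and Smith normal form diag(1,1,1,1,1,1,1,1,1,1,1,1,1,1,1).

Reading off H_k = ker ∂_k / im ∂_{k+1}:

  H_1: rank ker ∂_1 − rank ∂_2 = (24 − 7) − 15 = 2, and the invariant factors of ∂_2 are all 1, so H_1 ≅ Z^2.

(K is a triangulation of the torus T^2.)

H_1 = Z^2.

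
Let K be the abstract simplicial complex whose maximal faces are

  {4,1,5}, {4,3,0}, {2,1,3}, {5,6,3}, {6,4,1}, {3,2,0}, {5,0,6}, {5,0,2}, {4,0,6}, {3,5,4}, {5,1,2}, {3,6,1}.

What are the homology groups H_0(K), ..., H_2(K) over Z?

We work with the vertex ordering 0 < 1 < 2 < 3 < 4 < 5 < 6. The simplices of K, each written with vertices in increasing order, are:

  0-simplices (7): [0], [1], [2], [3], [4], [5], [6]
  1-simplices (18): [0,2], [0,3], [0,4], [0,5], [0,6], [1,2], [1,3], [1,4], [1,5], [1,6], [2,3], [2,5], [3,4], [3,5], [3,6], [4,5], [4,6], [5,6]
  2-simplices (12): [0,2,3], [0,2,5], [0,3,4], [0,4,6], [0,5,6], [1,2,3], [1,2,5], [1,3,6], [1,4,5], [1,4,6], [3,4,5], [3,5,6]

Hence C_0 ≅ Z^7, C_1 ≅ Z^18, C_2 ≅ Z^12.

The boundary map ∂_1: C_1 → C_0 is given by ∂[p,q] = [q] − [p].
The 7×18 boundary matrix has rank 6 and Smith normal form diag(1,1,1,1,1,1).

∂_2: C_2 → C_1 maps a triangle to the signed sum of its edges. For instance
  ∂[0,3,4] = [3,4] − [0,4] + [0,3],
  ∂[0,5,6] = [5,6] − [0,6] + [0,5].
The 18×12 boundary matrix has rank 12 and Smith normal form diag(1,1,1,1,1,1,1,1,1,1,1,2).

From H_k ≅ ker(∂_k) / im(∂_{k+1}) we obtain:

  H_0: rank C_0 − rank ∂_1 = 7 − 6 = 1, and the invariant factors of ∂_1 are all 1, so H_0 ≅ Z.
  H_1: rank ker ∂_1 − rank ∂_2 = (18 − 6) − 12 = 0, and ∂_2 has invariant factor 2 > 1, so H_1 ≅ Z/2Z.
  H_2: rank ker ∂_2 − rank ∂_3 = (12 − 12) − 0 = 0, and there is no ∂_3, so H_2 ≅ 0.

H_0 = Z,  H_1 = Z/2Z,  H_2 = 0.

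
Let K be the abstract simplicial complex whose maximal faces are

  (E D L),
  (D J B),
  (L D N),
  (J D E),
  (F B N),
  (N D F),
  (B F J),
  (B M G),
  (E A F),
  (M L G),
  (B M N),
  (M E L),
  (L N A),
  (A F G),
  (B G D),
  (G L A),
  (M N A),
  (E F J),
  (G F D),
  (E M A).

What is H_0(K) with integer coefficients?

H_0 = Z.

K has 10 vertices, 30 edges, 20 triangles.
rank ∂_0 = 0, rank ∂_1 = 9 ⇒ b_0 = 10 − 0 − 9 = 1; all invariant factors of ∂_1 are 1 so no torsion. So H_0 = Z.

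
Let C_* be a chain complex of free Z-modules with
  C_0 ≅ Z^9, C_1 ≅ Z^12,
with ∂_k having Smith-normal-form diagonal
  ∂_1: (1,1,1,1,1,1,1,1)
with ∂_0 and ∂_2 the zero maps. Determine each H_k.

H_0 = Z,  H_1 = Z^4.

H_0: b_0 = 9 − 0 − 8 = 1; torsion from ∂_1 factors > 1: none. So H_0 = Z.
H_1: b_1 = 12 − 8 − 0 = 4; torsion from ∂_2 factors > 1: none. So H_1 = Z^4.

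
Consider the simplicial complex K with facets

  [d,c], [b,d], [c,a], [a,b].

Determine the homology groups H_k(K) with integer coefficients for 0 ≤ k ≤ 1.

H_0 ≅ Z,  H_1 ≅ Z.

We work with the vertex ordering a < b < c < d. The simplices of K, each written with vertices in increasing order, are:

  0-simplices (4): a, b, c, d
  1-simplices (4): ab, ac, bd, cd

so the chain groups are C_0 ≅ Z^4, C_1 ≅ Z^4.

Boundary ∂_1: C_1 → C_0 is given by ∂[p,q] = [q] − [p].
The resulting 4×4 matrix has rank 3, and its Smith normal form has invariant factors (1,1,1).

Computing H_k = (kernel of ∂_k) / (image of ∂_{k+1}):

  H_0: rank C_0 − rank ∂_1 = 4 − 3 = 1, and the invariant factors of ∂_1 are all 1, so H_0 = Z.
  H_1: rank ker ∂_1 − rank ∂_2 = (4 − 3) − 0 = 1, and there is no ∂_2, so H_1 = Z.

(K is a triangulation of the circle S^1.)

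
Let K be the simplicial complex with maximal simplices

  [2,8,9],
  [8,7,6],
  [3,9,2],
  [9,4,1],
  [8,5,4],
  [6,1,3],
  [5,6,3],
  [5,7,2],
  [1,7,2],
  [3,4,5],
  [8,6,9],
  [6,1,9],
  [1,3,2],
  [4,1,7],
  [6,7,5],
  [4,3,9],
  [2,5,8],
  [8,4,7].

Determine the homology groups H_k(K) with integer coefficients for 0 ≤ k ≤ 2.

H_0 = Z,  H_1 = Z ⊕ Z/2,  H_2 = 0.

Order the vertices as 1 < 2 < 3 < 4 < 5 < 6 < 7 < 8 < 9. Listing each simplex with vertices in this order, K has dimension 2 with simplices:

  0-simplices (9): [1], [2], [3], [4], [5], [6], [7], [8], [9]
  1-simplices (27): (27 of them)
  2-simplices (18): [1,2,3], [1,2,7], [1,3,6], [1,4,7], [1,4,9], [1,6,9], [2,3,9], [2,5,7], [2,5,8], [2,8,9], [3,4,5], [3,4,9], [3,5,6], [4,5,8], [4,7,8], [5,6,7], [6,7,8], [6,8,9]

giving chain groups C_0 ≅ Z^9, C_1 ≅ Z^27, C_2 ≅ Z^18.

The boundary map ∂_1: C_1 → C_0 is given by ∂[p,q] = [q] − [p].
The 9×27 boundary matrix has rank 8 and Smith normal form diag(1,1,1,1,1,1,1,1).

∂_2: C_2 → C_1 maps a triangle to the signed sum of its edges. For instance
  ∂[6,7,8] = [7,8] − [6,8] + [6,7],
  ∂[1,2,3] = [2,3] − [1,3] + [1,2].
The resulting 27×18 matrix has rank 18, and its Smith normal form has invariant factors (1,1,1,1,1,1,1,1,1,1,1,1,1,1,1,1,1,2).

From H_k ≅ ker(∂_k) / im(∂_{k+1}) we obtain:

  H_0: rank C_0 − rank ∂_1 = 9 − 8 = 1, and the invariant factors of ∂_1 are all 1, so H_0 = Z.
  H_1: rank ker ∂_1 − rank ∂_2 = (27 − 8) − 18 = 1, and ∂_2 has invariant factor 2 > 1, so H_1 = Z ⊕ Z/2.
  H_2: rank ker ∂_2 − rank ∂_3 = (18 − 18) − 0 = 0, and there is no ∂_3, so H_2 = 0.

(K is a triangulation of the Klein bottle.)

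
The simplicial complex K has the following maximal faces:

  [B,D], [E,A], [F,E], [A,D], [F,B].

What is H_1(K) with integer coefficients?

H_1 = Z.

Order the vertices as A < B < D < E < F. Listing each simplex with vertices in this order, K has dimension 1 with simplices:

  0-simplices (5): A, B, D, E, F
  1-simplices (5): AD, AE, BD, BF, EF

Hence C_0 ≅ Z^5, C_1 ≅ Z^5.

∂_1: C_1 → C_0 sends each edge [p,q] (with p < q) to q − p. For instance
  ∂BD = D − B.
As a 5×5 matrix over Z this has rank 4, with invariant factors (1,1,1,1).

Reading off H_k = ker ∂_k / im ∂_{k+1}:

  H_1: rank ker ∂_1 − rank ∂_2 = (5 − 4) − 0 = 1, and there is no ∂_2, so H_1 ≅ Z.

(K is a triangulation of the circle S^1.)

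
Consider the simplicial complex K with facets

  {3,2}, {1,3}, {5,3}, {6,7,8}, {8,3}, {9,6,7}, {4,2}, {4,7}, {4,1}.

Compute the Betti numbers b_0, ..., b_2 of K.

b_0 = 1, b_1 = 2, b_2 = 0.

Order the vertices as 1 < 2 < 3 < 4 < 5 < 6 < 7 < 8 < 9. Listing each simplex with vertices in this order, K has dimension 2 with simplices:

  0-simplices (9): [1], [2], [3], [4], [5], [6], [7], [8], [9]
  1-simplices (12): [1,3], [1,4], [2,3], [2,4], [3,5], [3,8], [4,7], [6,7], [6,8], [6,9], [7,8], [7,9]
  2-simplices (2): [6,7,8], [6,7,9]

Hence C_0 ≅ Z^9, C_1 ≅ Z^12, C_2 ≅ Z^2.

The boundary map ∂_1: C_1 → C_0 sends each edge [p,q] (with p < q) to q − p. For instance
  ∂[7,8] = [8] − [7].
The resulting 9×12 matrix has rank 8, and its Smith normal form has invariant factors (1,1,1,1,1,1,1,1).

The boundary map ∂_2: C_2 → C_1 acts by ∂[p,q,r] = [q,r] − [p,r] + [p,q]. For instance
  ∂[6,7,8] = [7,8] − [6,8] + [6,7],
  ∂[6,7,9] = [7,9] − [6,9] + [6,7].
This gives a 12×2 integer matrix of rank 2; reducing to Smith normal form yields diagonal entries (1,1).

Computing H_k = (kernel of ∂_k) / (image of ∂_{k+1}):

  H_0: rank C_0 − rank ∂_1 = 9 − 8 = 1, and the invariant factors of ∂_1 are all 1, so H_0 = Z.
  H_1: rank ker ∂_1 − rank ∂_2 = (12 − 8) − 2 = 2, and the invariant factors of ∂_2 are all 1, so H_1 = Z^2.
  H_2: rank ker ∂_2 − rank ∂_3 = (2 − 2) − 0 = 0, and there is no ∂_3, so H_2 = 0.

Hence the Betti numbers are b_0 = 1, b_1 = 2, b_2 = 0.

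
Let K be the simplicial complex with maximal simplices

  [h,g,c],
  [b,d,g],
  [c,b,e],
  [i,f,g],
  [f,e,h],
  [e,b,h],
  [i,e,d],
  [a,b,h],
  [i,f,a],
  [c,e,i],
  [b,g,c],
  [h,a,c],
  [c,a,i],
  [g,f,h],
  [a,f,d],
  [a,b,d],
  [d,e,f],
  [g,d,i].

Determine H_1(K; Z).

H_1 ≅ Z ⊕ Z/2Z.

K has 9 vertices, 27 edges, 18 triangles.
rank ∂_1 = 8, rank ∂_2 = 18 ⇒ b_1 = 27 − 8 − 18 = 1; ∂_2 has invariant factor(s) [2] giving torsion. So H_1 = Z ⊕ Z/2Z.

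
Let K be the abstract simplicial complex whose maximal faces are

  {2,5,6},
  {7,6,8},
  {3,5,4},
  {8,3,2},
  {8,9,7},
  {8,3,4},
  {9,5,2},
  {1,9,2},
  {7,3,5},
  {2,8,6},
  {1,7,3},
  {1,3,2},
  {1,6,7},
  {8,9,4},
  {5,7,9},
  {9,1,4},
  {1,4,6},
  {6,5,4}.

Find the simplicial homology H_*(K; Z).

Order the vertices as 1 < 2 < 3 < 4 < 5 < 6 < 7 < 8 < 9. Listing each simplex with vertices in this order, K has dimension 2 with simplices:

  0-simplices (9): [1], [2], [3], [4], [5], [6], [7], [8], [9]
  1-simplices (27): (27 of them)
  2-simplices (18): [1,2,3], [1,2,9], [1,3,7], [1,4,6], [1,4,9], [1,6,7], [2,3,8], [2,5,6], [2,5,9], [2,6,8], [3,4,5], [3,4,8], [3,5,7], [4,5,6], [4,8,9], [5,7,9], [6,7,8], [7,8,9]

so the chain groups are C_0 ≅ Z^9, C_1 ≅ Z^27, C_2 ≅ Z^18.

The boundary map ∂_1: C_1 → C_0 is given by ∂[p,q] = [q] − [p].
This gives a 9×27 integer matrix of rank 8; reducing to Smith normal form yields diagonal entries (1,1,1,1,1,1,1,1).

Boundary ∂_2: C_2 → C_1 acts by ∂[p,q,r] = [q,r] − [p,r] + [p,q]. For instance
  ∂[5,7,9] = [7,9] − [5,9] + [5,7],
  ∂[1,4,6] = [4,6] − [1,6] + [1,4].
The 27×18 boundary matrix has rank 17 and Smith normal form diag(1,1,1,1,1,1,1,1,1,1,1,1,1,1,1,1,1).

Now H_k = ker ∂_k / im ∂_{k+1}, so:

  H_0: rank C_0 − rank ∂_1 = 9 − 8 = 1, and the invariant factors of ∂_1 are all 1, so H_0 ≅ Z.
  H_1: rank ker ∂_1 − rank ∂_2 = (27 − 8) − 17 = 2, and the invariant factors of ∂_2 are all 1, so H_1 ≅ Z^2.
  H_2: rank ker ∂_2 − rank ∂_3 = (18 − 17) − 0 = 1, and there is no ∂_3, so H_2 ≅ Z.

H_0 = Z,  H_1 = Z^2,  H_2 = Z.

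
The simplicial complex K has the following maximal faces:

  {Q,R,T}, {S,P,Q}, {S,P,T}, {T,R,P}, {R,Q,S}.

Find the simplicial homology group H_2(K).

H_2 ≅ 0.

Order the vertices as P < Q < R < S < T. Listing each simplex with vertices in this order, K has dimension 2 with simplices:

  0-simplices (5): P, Q, R, S, T
  1-simplices (10): PQ, PR, PS, PT, QR, QS, QT, RS, RT, ST
  2-simplices (5): PQS, PRT, PST, QRS, QRT

giving chain groups C_0 ≅ Z^5, C_1 ≅ Z^10, C_2 ≅ Z^5.

∂_1: C_1 → C_0 sends each edge [p,q] (with p < q) to q − p. For instance
  ∂QS = S − Q.
This gives a 5×10 integer matrix of rank 4; reducing to Smith normal form yields diagonal entries (1,1,1,1).

Boundary ∂_2: C_2 → C_1 sends each 2-simplex [p,q,r] to [q,r] − [p,r] + [p,q]. For instance
  ∂QRS = RS − QS + QR,
  ∂PST = ST − PT + PS.
This gives a 10×5 integer matrix of rank 5; reducing to Smith normal form yields diagonal entries (1,1,1,1,1).

Reading off H_k = ker ∂_k / im ∂_{k+1}:

  H_2: rank ker ∂_2 − rank ∂_3 = (5 − 5) − 0 = 0, and there is no ∂_3, so H_2 ≅ 0.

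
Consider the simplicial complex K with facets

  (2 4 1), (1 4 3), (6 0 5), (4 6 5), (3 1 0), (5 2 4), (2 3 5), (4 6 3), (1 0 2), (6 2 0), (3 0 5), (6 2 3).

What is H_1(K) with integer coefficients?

Take the total order 0 < 1 < 2 < 3 < 4 < 5 < 6 on the vertex set. Then K (dimension 2) consists of the simplices:

  0-simplices (7): [0], [1], [2], [3], [4], [5], [6]
  1-simplices (18): [0,1], [0,2], [0,3], [0,5], [0,6], [1,2], [1,3], [1,4], [2,3], [2,4], [2,5], [2,6], [3,4], [3,5], [3,6], [4,5], [4,6], [5,6]
  2-simplices (12): [0,1,2], [0,1,3], [0,2,6], [0,3,5], [0,5,6], [1,2,4], [1,3,4], [2,3,5], [2,3,6], [2,4,5], [3,4,6], [4,5,6]

so the chain groups are C_0 ≅ Z^7, C_1 ≅ Z^18, C_2 ≅ Z^12.

The boundary map ∂_1: C_1 → C_0 sends each edge [p,q] (with p < q) to q − p.
This gives a 7×18 integer matrix of rank 6; reducing to Smith normal form yields diagonal entries (1,1,1,1,1,1).

∂_2: C_2 → C_1 acts by ∂[p,q,r] = [q,r] − [p,r] + [p,q]. For instance
  ∂[0,2,6] = [2,6] − [0,6] + [0,2],
  ∂[4,5,6] = [5,6] − [4,6] + [4,5].
The resulting 18×12 matrix has rank 12, and its Smith normal form has invariant factors (1,1,1,1,1,1,1,1,1,1,1,2).

From H_k ≅ ker(∂_k) / im(∂_{k+1}) we obtain:

  H_1: rank ker ∂_1 − rank ∂_2 = (18 − 6) − 12 = 0, and ∂_2 has invariant factor 2 > 1, so H_1 = Z/2.

H_1 = Z/2.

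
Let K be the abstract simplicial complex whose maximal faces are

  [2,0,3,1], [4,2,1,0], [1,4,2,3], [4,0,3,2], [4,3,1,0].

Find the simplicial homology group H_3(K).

H_3 ≅ Z.

We work with the vertex ordering 0 < 1 < 2 < 3 < 4. The simplices of K, each written with vertices in increasing order, are:

  0-simplices (5): [0], [1], [2], [3], [4]
  1-simplices (10): [0,1], [0,2], [0,3], [0,4], [1,2], [1,3], [1,4], [2,3], [2,4], [3,4]
  2-simplices (10): [0,1,2], [0,1,3], [0,1,4], [0,2,3], [0,2,4], [0,3,4], [1,2,3], [1,2,4], [1,3,4], [2,3,4]
  3-simplices (5): [0,1,2,3], [0,1,2,4], [0,1,3,4], [0,2,3,4], [1,2,3,4]

Hence C_0 ≅ Z^5, C_1 ≅ Z^10, C_2 ≅ Z^10, C_3 ≅ Z^5.

∂_1: C_1 → C_0 is given by ∂[p,q] = [q] − [p]. For instance
  ∂[0,3] = [3] − [0].
This gives a 5×10 integer matrix of rank 4; reducing to Smith normal form yields diagonal entries (1,1,1,1).

The boundary map ∂_2: C_2 → C_1 sends each 2-simplex [p,q,r] to [q,r] − [p,r] + [p,q]. For instance
  ∂[1,2,3] = [2,3] − [1,3] + [1,2],
  ∂[2,3,4] = [3,4] − [2,4] + [2,3].
This gives a 10×10 integer matrix of rank 6; reducing to Smith normal form yields diagonal entries (1,1,1,1,1,1).

∂_3: C_3 → C_2 sends each 3-simplex σ to the alternating sum Σ_i (−1)^i (σ with its i-th vertex removed). For instance
  ∂[0,2,3,4] = [2,3,4] − [0,3,4] + [0,2,4] − [0,2,3],
  ∂[0,1,2,3] = [1,2,3] − [0,2,3] + [0,1,3] − [0,1,2].
The 10×5 boundary matrix has rank 4 and Smith normal form diag(1,1,1,1).

Reading off H_k = ker ∂_k / im ∂_{k+1}:

  H_3: rank ker ∂_3 − rank ∂_4 = (5 − 4) − 0 = 1, and there is no ∂_4, so H_3 ≅ Z.

(K is a triangulation of the 3-sphere S^3.)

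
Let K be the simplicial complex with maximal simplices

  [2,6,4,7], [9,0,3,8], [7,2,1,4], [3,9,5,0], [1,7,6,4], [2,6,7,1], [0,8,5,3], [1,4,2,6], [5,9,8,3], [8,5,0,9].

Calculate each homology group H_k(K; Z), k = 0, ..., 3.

H_0 ≅ Z^2,  H_1 = 0,  H_2 = 0,  H_3 ≅ Z^2.

Fix the vertex order 0 < 1 < 2 < 3 < 4 < 5 < 6 < 7 < 8 < 9 and write every simplex with vertices in increasing order. Then dim K = 3 and the simplices of K are:

  0-simplices (10): [0], [1], [2], [3], [4], [5], [6], [7], [8], [9]
  1-simplices (20): [0,3], [0,5], [0,8], [0,9], [1,2], [1,4], [1,6], [1,7], [2,4], [2,6], [2,7], [3,5], [3,8], [3,9], [4,6], [4,7], [5,8], [5,9], [6,7], [8,9]
  2-simplices (20): (20 of them)
  3-simplices (10): [0,3,5,8], [0,3,5,9], [0,3,8,9], [0,5,8,9], [1,2,4,6], [1,2,4,7], [1,2,6,7], [1,4,6,7], [2,4,6,7], [3,5,8,9]

Hence C_0 ≅ Z^10, C_1 ≅ Z^20, C_2 ≅ Z^20, C_3 ≅ Z^10.

The boundary map ∂_1: C_1 → C_0 maps an edge to its endpoints' difference, ∂[p,q] = q − p. For instance
  ∂[5,9] = [9] − [5].
The resulting 10×20 matrix has rank 8, and its Smith normal form has invariant factors (1,1,1,1,1,1,1,1).

The boundary map ∂_2: C_2 → C_1 sends each 2-simplex [p,q,r] to [q,r] − [p,r] + [p,q]. For instance
  ∂[0,8,9] = [8,9] − [0,9] + [0,8],
  ∂[2,6,7] = [6,7] − [2,7] + [2,6].
As a 20×20 matrix over Z this has rank 12, with invariant factors (1,1,1,1,1,1,1,1,1,1,1,1).

Boundary ∂_3: C_3 → C_2 sends each 3-simplex σ to the alternating sum Σ_i (−1)^i (σ with its i-th vertex removed). For instance
  ∂[0,3,5,8] = [3,5,8] − [0,5,8] + [0,3,8] − [0,3,5],
  ∂[2,4,6,7] = [4,6,7] − [2,6,7] + [2,4,7] − [2,4,6].
This gives a 20×10 integer matrix of rank 8; reducing to Smith normal form yields diagonal entries (1,1,1,1,1,1,1,1).

Computing H_k = (kernel of ∂_k) / (image of ∂_{k+1}):

  H_0: rank C_0 − rank ∂_1 = 10 − 8 = 2, and the invariant factors of ∂_1 are all 1, so H_0 ≅ Z^2.
  H_1: rank ker ∂_1 − rank ∂_2 = (20 − 8) − 12 = 0, and the invariant factors of ∂_2 are all 1, so H_1 ≅ 0.
  H_2: rank ker ∂_2 − rank ∂_3 = (20 − 12) − 8 = 0, and the invariant factors of ∂_3 are all 1, so H_2 ≅ 0.
  H_3: rank ker ∂_3 − rank ∂_4 = (10 − 8) − 0 = 2, and there is no ∂_4, so H_3 ≅ Z^2.

(K is a triangulation of the disjoint union of the 3-sphere S^3 and the 3-sphere S^3.)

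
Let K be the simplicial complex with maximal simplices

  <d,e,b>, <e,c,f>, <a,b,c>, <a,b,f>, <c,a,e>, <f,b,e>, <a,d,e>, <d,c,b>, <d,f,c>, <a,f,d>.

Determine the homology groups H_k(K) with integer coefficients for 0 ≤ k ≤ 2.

K has 6 vertices, 15 edges, 10 triangles.
rank ∂_0 = 0, rank ∂_1 = 5 ⇒ b_0 = 6 − 0 − 5 = 1; all invariant factors of ∂_1 are 1 so no torsion. So H_0 = Z.
rank ∂_1 = 5, rank ∂_2 = 10 ⇒ b_1 = 15 − 5 − 10 = 0; ∂_2 has invariant factor(s) [2] giving torsion. So H_1 = Z/2Z.
rank ∂_2 = 10, rank ∂_3 = 0 ⇒ b_2 = 10 − 10 − 0 = 0. So H_2 = 0.

H_0 = Z,  H_1 = Z/2Z,  H_2 = 0.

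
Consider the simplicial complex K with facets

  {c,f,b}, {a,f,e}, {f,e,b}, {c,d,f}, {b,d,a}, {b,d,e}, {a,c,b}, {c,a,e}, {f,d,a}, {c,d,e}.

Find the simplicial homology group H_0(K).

Take the total order a < b < c < d < e < f on the vertex set. Then K (dimension 2) consists of the simplices:

  0-simplices (6): a, b, c, d, e, f
  1-simplices (15): ab, ac, ad, ae, af, bc, bd, be, bf, cd, ce, cf, de, df, ef
  2-simplices (10): abc, abd, ace, adf, aef, bcf, bde, bef, cde, cdf

Hence C_0 ≅ Z^6, C_1 ≅ Z^15, C_2 ≅ Z^10.

The boundary map ∂_1: C_1 → C_0 is given by ∂[p,q] = [q] − [p]. For instance
  ∂ef = f − e.
As a 6×15 matrix over Z this has rank 5, with invariant factors (1,1,1,1,1).

Boundary ∂_2: C_2 → C_1 acts by ∂[p,q,r] = [q,r] − [p,r] + [p,q]. For instance
  ∂bde = de − be + bd,
  ∂cde = de − ce + cd.
This gives a 15×10 integer matrix of rank 10; reducing to Smith normal form yields diagonal entries (1,1,1,1,1,1,1,1,1,2).

Now H_k = ker ∂_k / im ∂_{k+1}, so:

  H_0: rank C_0 − rank ∂_1 = 6 − 5 = 1, and the invariant factors of ∂_1 are all 1, so H_0 ≅ Z.

H_0 ≅ Z.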